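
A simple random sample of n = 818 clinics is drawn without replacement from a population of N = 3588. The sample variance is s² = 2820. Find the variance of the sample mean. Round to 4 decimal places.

2.6615

Under SRS without replacement, Var(ȳ) = (1 − f)·s²/n with f = n/N = 818/3588 = 0.22798216.
Var(ȳ) = (1 − 0.22798216)·2820/818 = 0.77201784·3.4474328 = 2.6614796.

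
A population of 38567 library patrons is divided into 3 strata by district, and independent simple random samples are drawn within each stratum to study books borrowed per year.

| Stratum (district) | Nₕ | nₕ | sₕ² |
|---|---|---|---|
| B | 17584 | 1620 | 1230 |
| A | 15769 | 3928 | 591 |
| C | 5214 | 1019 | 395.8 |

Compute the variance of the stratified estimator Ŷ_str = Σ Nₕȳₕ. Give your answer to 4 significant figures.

2.497 × 10^8

Var(Ŷ_str) = Σₕ Nₕ²(1 − fₕ)sₕ²/nₕ.
B: 17584²·(1 − 1620/17584)·1230/1620 = 2.1313241 × 10^8.
A: 15769²·(1 − 3928/15769)·591/3928 = 2.8093674 × 10^7.
C: 5214²·(1 − 1019/5214)·395.8/1019 = 8.4958062 × 10^6.
Sum = 2.4972189 × 10^8.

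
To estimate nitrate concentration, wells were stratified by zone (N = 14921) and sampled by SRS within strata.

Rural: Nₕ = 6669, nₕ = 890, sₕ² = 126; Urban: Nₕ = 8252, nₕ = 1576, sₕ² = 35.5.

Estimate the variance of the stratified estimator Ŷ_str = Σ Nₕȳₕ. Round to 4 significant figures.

6.697 × 10^6

Var(Ŷ_str) = Σₕ Nₕ²(1 − fₕ)sₕ²/nₕ.
Rural: 6669²·(1 − 890/6669)·126/890 = 5.4562461 × 10^6.
Urban: 8252²·(1 − 1576/8252)·35.5/1576 = 1.2409312 × 10^6.
Sum = 6.6971773 × 10^6.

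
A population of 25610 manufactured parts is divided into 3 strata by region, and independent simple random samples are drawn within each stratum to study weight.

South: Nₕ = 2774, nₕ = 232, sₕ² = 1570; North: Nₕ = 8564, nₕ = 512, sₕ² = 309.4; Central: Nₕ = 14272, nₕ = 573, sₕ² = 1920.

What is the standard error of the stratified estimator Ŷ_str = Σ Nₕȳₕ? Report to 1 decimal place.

Var(Ŷ_str) = Σₕ Nₕ²(1 − fₕ)sₕ²/nₕ.
South: 2774²·(1 − 232/2774)·1570/232 = 4.7719257 × 10^7.
North: 8564²·(1 − 512/8564)·309.4/512 = 4.1670698 × 10^7.
Central: 14272²·(1 − 573/14272)·1920/573 = 6.5511917 × 10^8.
Sum = 7.4450913 × 10^8.
SE = √(7.4450913 × 10^8) = 27285.7.

27285.7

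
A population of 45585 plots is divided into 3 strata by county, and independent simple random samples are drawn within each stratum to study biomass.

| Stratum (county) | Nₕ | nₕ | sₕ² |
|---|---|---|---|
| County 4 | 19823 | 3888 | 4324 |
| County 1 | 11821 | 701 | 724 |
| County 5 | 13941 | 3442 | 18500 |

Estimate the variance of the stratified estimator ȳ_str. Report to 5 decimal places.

Var(ȳ_str) = Σₕ Wₕ²(1 − fₕ)sₕ²/nₕ with Wₕ = Nₕ/N, N = 45585.
County 4: Wₕ = 0.43485796; term = 0.43485796²·(1 − 0.19613580)·4324/3888 = 0.16905848.
County 1: Wₕ = 0.25931776; term = 0.25931776²·(1 − 0.05930124)·724/701 = 0.065333456.
County 5: Wₕ = 0.30582428; term = 0.30582428²·(1 − 0.24689764)·18500/3442 = 0.37858099.
Sum = 0.61297293.

0.61297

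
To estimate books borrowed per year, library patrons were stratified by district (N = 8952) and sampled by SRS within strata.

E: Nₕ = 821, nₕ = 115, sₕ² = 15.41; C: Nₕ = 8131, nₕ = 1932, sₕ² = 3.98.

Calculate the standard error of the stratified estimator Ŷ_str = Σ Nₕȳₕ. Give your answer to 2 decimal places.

426.03

Var(Ŷ_str) = Σₕ Nₕ²(1 − fₕ)sₕ²/nₕ.
E: 821²·(1 − 115/821)·15.41/115 = 77669.884.
C: 8131²·(1 − 1932/8131)·3.98/1932 = 103834.47.
Sum = 181504.35.
SE = √(181504.35) = 426.03.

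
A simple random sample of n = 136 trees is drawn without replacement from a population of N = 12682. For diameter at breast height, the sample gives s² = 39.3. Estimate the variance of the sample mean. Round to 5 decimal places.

0.28587

Under SRS without replacement, Var(ȳ) = (1 − f)·s²/n with f = n/N = 136/12682 = 0.01072386.
Var(ȳ) = (1 − 0.01072386)·39.3/136 = 0.98927614·0.28897059 = 0.28587171.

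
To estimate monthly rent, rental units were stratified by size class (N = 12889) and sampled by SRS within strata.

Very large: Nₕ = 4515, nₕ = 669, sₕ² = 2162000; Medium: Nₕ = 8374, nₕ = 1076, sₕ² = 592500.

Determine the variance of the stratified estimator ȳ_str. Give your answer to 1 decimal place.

540.4

Var(ȳ_str) = Σₕ Wₕ²(1 − fₕ)sₕ²/nₕ with Wₕ = Nₕ/N, N = 12889.
Very large: Wₕ = 0.35029870; term = 0.35029870²·(1 − 0.14817276)·2162000/669 = 337.79884.
Medium: Wₕ = 0.64970130; term = 0.64970130²·(1 − 0.12849295)·592500/1076 = 202.56968.
Sum = 540.36852.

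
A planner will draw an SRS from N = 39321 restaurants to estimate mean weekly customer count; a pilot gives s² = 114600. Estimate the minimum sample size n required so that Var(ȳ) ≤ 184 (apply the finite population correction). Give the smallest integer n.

614

Without fpc, n₀ = s²/D = 114600/184 = 622.8261.
With fpc, (1 − n/N)·s²/n ≤ D requires n ≥ n₀/(1 + n₀/N) = 622.8261/(1 + 622.8261/39321) = 613.1147.
Rounding up, n = 614.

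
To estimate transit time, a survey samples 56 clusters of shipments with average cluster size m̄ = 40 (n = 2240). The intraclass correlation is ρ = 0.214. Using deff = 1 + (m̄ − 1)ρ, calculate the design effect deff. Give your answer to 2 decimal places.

deff = 1 + (40 − 1)·0.214 = 1 + 8.346 = 9.346.

9.35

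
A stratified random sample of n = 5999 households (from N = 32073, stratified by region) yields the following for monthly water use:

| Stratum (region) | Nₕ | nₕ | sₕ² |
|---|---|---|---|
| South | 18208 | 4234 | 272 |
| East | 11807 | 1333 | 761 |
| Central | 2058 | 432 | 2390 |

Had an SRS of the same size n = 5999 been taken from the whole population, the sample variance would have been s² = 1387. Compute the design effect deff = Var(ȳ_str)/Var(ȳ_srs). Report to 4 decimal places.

0.5454

Var(ȳ_str) = Σ Wₕ²(1−fₕ)sₕ²/nₕ with Wₕ = Nₕ/32073:
  South: (18208/32073)²·(1−4234/18208)·272/4234 = 0.015889926
  East: (11807/32073)²·(1−1333/11807)·761/1333 = 0.068632129
  Central: (2058/32073)²·(1−432/2058)·2390/432 = 0.017997032
  → Var(ȳ_str) = 0.10251909.
Var(ȳ_srs) = (1 − 5999/32073)·1387/5999 = 0.1879601.
deff = 0.10251909 / 0.1879601 = 0.5454.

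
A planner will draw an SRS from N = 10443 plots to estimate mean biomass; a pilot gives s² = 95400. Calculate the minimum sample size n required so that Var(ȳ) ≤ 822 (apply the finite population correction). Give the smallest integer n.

115

Without fpc, n₀ = s²/D = 95400/822 = 116.0584.
With fpc, (1 − n/N)·s²/n ≤ D requires n ≥ n₀/(1 + n₀/N) = 116.0584/(1 + 116.0584/10443) = 114.7828.
Rounding up, n = 115.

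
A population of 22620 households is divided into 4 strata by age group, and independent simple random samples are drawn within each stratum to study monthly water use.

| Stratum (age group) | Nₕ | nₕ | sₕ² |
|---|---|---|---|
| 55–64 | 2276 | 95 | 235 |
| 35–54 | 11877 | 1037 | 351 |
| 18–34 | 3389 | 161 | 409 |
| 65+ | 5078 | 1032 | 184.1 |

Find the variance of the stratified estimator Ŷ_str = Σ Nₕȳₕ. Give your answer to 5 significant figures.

8.7313 × 10^7

Var(Ŷ_str) = Σₕ Nₕ²(1 − fₕ)sₕ²/nₕ.
55–64: 2276²·(1 − 95/2276)·235/95 = 1.227926 × 10^7.
35–54: 11877²·(1 − 1037/11877)·351/1037 = 4.3577709 × 10^7.
18–34: 3389²·(1 − 161/3389)·409/161 = 2.7790895 × 10^7.
65+: 5078²·(1 − 1032/5078)·184.1/1032 = 3.6651577 × 10^6.
Sum = 8.7313022 × 10^7.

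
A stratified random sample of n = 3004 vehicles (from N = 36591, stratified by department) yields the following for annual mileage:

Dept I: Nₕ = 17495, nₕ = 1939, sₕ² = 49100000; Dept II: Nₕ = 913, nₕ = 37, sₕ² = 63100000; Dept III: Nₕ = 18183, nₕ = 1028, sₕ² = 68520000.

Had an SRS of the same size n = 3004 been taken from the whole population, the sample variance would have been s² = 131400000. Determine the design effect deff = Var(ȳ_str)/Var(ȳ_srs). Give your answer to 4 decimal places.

Var(ȳ_str) = Σ Wₕ²(1−fₕ)sₕ²/nₕ with Wₕ = Nₕ/36591:
  Dept I: (17495/36591)²·(1−1939/17495)·49100000/1939 = 5147.1522
  Dept II: (913/36591)²·(1−37/913)·63100000/37 = 1018.718
  Dept III: (18183/36591)²·(1−1028/18183)·68520000/1028 = 15528.587
  → Var(ȳ_str) = 21694.457.
Var(ȳ_srs) = (1 − 3004/36591)·131400000/3004 = 40150.631.
deff = 21694.457 / 40150.631 = 0.5403.

0.5403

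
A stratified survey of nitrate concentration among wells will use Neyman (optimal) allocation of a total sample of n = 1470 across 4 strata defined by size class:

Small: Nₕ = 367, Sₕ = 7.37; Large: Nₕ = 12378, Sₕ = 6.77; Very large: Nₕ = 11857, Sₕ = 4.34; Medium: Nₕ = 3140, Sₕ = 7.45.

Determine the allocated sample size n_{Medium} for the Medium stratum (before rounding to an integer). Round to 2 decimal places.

Neyman allocation: nₕ = n·NₕSₕ / Σⱼ NⱼSⱼ.
Σ NⱼSⱼ = 367·7.37 + 12378·6.77 + 11857·4.34 + 3140·7.45 = 161356.23.
n_{Medium} = 1470·3140·7.45 / 161356.23 = 213.12.

213.12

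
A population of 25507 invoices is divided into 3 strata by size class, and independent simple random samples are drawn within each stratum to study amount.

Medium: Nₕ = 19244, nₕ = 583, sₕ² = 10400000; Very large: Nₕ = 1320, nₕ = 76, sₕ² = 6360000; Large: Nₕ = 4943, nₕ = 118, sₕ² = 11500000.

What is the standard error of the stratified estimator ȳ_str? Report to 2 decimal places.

Var(ȳ_str) = Σₕ Wₕ²(1 − fₕ)sₕ²/nₕ with Wₕ = Nₕ/N, N = 25507.
Medium: Wₕ = 0.75445956; term = 0.75445956²·(1 − 0.03029516)·10400000/583 = 9846.3729.
Very large: Wₕ = 0.05175050; term = 0.05175050²·(1 − 0.05757576)·6360000/76 = 211.21223.
Large: Wₕ = 0.19378994; term = 0.19378994²·(1 − 0.02387214)·11500000/118 = 3572.605.
Sum = 13630.19.
SE = √(13630.19) = 116.75.

116.75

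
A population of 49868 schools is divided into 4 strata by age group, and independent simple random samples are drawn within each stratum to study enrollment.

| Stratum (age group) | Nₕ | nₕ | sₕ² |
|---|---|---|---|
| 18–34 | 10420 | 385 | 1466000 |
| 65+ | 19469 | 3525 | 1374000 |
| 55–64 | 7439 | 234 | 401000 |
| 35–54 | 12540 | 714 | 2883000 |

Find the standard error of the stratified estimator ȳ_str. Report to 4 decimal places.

Var(ȳ_str) = Σₕ Wₕ²(1 − fₕ)sₕ²/nₕ with Wₕ = Nₕ/N, N = 49868.
18–34: Wₕ = 0.20895163; term = 0.20895163²·(1 − 0.03694818)·1466000/385 = 160.10852.
65+: Wₕ = 0.39041068; term = 0.39041068²·(1 − 0.18105707)·1374000/3525 = 48.654682.
55–64: Wₕ = 0.14917382; term = 0.14917382²·(1 − 0.03145584)·401000/234 = 36.934579.
35–54: Wₕ = 0.25146386; term = 0.25146386²·(1 − 0.05693780)·2883000/714 = 240.78972.
Sum = 486.4875.
SE = √(486.4875) = 22.0565.

22.0565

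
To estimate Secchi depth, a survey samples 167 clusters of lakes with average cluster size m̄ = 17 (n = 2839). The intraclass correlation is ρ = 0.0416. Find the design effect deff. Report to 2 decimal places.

1.67

deff = 1 + (17 − 1)·0.0416 = 1 + 0.6656 = 1.6656.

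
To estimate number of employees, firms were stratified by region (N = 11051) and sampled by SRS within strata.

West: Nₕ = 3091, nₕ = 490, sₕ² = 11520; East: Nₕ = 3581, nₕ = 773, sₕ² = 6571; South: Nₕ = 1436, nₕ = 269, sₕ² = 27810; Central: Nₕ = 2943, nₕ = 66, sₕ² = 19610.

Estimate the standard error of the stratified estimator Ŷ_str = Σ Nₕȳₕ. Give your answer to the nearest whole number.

54438

Var(Ŷ_str) = Σₕ Nₕ²(1 − fₕ)sₕ²/nₕ.
West: 3091²·(1 − 490/3091)·11520/490 = 1.8901478 × 10^8.
East: 3581²·(1 − 773/3581)·6571/773 = 8.5477812 × 10^7.
South: 1436²·(1 − 269/1436)·27810/269 = 1.732503 × 10^8.
Central: 2943²·(1 − 66/2943)·19610/66 = 2.5157286 × 10^9.
Sum = 2.9634715 × 10^9.
SE = √(2.9634715 × 10^9) = 54438.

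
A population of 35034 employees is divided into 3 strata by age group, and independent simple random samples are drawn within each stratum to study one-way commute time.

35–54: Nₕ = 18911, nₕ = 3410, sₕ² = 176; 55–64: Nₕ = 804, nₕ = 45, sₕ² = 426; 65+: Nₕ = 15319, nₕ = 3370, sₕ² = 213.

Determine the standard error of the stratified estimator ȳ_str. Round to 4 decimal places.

0.1627

Var(ȳ_str) = Σₕ Wₕ²(1 − fₕ)sₕ²/nₕ with Wₕ = Nₕ/N, N = 35034.
35–54: Wₕ = 0.53978992; term = 0.53978992²·(1 − 0.18031833)·176/3410 = 0.012326877.
55–64: Wₕ = 0.02294914; term = 0.02294914²·(1 − 0.05597015)·426/45 = 0.0047066885.
65+: Wₕ = 0.43726095; term = 0.43726095²·(1 − 0.21998825)·213/3370 = 0.009426104.
Sum = 0.02645967.
SE = √(0.02645967) = 0.1627.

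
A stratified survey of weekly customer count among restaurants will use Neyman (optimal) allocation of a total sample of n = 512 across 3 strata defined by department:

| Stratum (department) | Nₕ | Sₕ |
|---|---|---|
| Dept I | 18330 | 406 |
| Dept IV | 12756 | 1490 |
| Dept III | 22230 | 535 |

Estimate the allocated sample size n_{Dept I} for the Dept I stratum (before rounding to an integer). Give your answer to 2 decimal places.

Neyman allocation: nₕ = n·NₕSₕ / Σⱼ NⱼSⱼ.
Σ NⱼSⱼ = 18330·406 + 12756·1490 + 22230·535 = 3.834147 × 10^7.
n_{Dept I} = 512·18330·406 / (3.834147 × 10^7) = 99.38.

99.38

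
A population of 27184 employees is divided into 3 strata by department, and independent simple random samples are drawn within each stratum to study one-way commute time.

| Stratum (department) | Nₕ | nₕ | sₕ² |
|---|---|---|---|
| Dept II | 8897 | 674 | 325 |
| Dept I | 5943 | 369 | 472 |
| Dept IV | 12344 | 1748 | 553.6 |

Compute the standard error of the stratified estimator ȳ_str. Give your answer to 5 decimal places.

0.40142

Var(ȳ_str) = Σₕ Wₕ²(1 − fₕ)sₕ²/nₕ with Wₕ = Nₕ/N, N = 27184.
Dept II: Wₕ = 0.32728811; term = 0.32728811²·(1 − 0.07575587)·325/674 = 0.047738704.
Dept I: Wₕ = 0.21862125; term = 0.21862125²·(1 − 0.06208985)·472/369 = 0.057340517.
Dept IV: Wₕ = 0.45409064; term = 0.45409064²·(1 − 0.14160726)·553.6/1748 = 0.056056476.
Sum = 0.1611357.
SE = √(0.1611357) = 0.40142.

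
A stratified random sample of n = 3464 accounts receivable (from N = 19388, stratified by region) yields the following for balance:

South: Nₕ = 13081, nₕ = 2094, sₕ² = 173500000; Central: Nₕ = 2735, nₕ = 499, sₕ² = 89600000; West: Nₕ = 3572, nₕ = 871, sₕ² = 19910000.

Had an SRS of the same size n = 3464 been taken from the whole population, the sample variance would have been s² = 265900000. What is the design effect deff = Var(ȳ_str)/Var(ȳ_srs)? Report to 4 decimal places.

Var(ȳ_str) = Σ Wₕ²(1−fₕ)sₕ²/nₕ with Wₕ = Nₕ/19388:
  South: (13081/19388)²·(1−2094/13081)·173500000/2094 = 31679.393
  Central: (2735/19388)²·(1−499/2735)·89600000/499 = 2921.2624
  West: (3572/19388)²·(1−871/3572)·19910000/871 = 586.7095
  → Var(ȳ_str) = 35187.365.
Var(ȳ_srs) = (1 − 3464/19388)·265900000/3464 = 63046.301.
deff = 35187.365 / 63046.301 = 0.5581.

0.5581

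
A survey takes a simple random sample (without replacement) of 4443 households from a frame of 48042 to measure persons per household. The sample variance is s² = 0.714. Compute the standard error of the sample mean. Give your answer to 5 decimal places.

Under SRS without replacement, Var(ȳ) = (1 − f)·s²/n with f = n/N = 4443/48042 = 0.09248158.
Var(ȳ) = (1 − 0.09248158)·0.714/4443 = 0.90751842·1.6070223 × 10^-4 = 1.4584023 × 10^-4.
SE(ȳ) = √(1.4584023 × 10^-4) = 0.01208.

0.01208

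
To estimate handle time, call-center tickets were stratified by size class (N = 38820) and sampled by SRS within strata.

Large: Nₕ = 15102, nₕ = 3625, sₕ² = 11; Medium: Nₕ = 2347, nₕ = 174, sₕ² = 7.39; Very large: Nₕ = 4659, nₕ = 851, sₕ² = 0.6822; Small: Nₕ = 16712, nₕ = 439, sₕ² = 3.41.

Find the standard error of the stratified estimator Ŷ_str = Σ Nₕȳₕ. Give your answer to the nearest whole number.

Var(Ŷ_str) = Σₕ Nₕ²(1 − fₕ)sₕ²/nₕ.
Large: 15102²·(1 − 3625/15102)·11/3625 = 525953.71.
Medium: 2347²·(1 − 174/2347)·7.39/174 = 216604.76.
Very large: 4659²·(1 − 851/4659)·0.6822/851 = 14222.365.
Small: 16712²·(1 − 439/16712)·3.41/439 = 2.1124474 × 10^6.
Sum = 2.8692282 × 10^6.
SE = √(2.8692282 × 10^6) = 1694.

1694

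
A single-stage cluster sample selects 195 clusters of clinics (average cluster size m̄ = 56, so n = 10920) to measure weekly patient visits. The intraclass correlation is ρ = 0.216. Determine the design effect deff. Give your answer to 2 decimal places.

deff = 1 + (56 − 1)·0.216 = 1 + 11.88 = 12.88.

12.88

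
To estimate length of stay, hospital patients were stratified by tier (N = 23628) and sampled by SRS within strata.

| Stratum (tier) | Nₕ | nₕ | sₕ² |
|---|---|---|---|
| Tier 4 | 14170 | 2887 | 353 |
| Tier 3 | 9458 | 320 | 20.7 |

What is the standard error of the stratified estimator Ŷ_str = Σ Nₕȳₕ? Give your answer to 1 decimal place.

5013.9

Var(Ŷ_str) = Σₕ Nₕ²(1 − fₕ)sₕ²/nₕ.
Tier 4: 14170²·(1 − 2887/14170)·353/2887 = 1.9548902 × 10^7.
Tier 3: 9458²·(1 − 320/9458)·20.7/320 = 5.5907598 × 10^6.
Sum = 2.5139662 × 10^7.
SE = √(2.5139662 × 10^7) = 5013.9.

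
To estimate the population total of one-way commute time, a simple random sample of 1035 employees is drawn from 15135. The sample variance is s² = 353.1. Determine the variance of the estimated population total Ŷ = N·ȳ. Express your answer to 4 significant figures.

Var(Ŷ) = N²·Var(ȳ) = N²·(1 − n/N)·s²/n.
f = 1035/15135 = 0.06838454; Var(ȳ) = 0.93161546·353.1/1035 = 0.31782939.
Var(Ŷ) = 15135² · 0.31782939 = 7.2804614 × 10^7.

7.280 × 10^7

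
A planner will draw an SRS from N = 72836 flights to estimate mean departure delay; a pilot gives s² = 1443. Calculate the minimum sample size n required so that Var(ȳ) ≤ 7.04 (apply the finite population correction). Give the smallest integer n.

Without fpc, n₀ = s²/D = 1443/7.04 = 204.9716.
With fpc, (1 − n/N)·s²/n ≤ D requires n ≥ n₀/(1 + n₀/N) = 204.9716/(1 + 204.9716/72836) = 204.3964.
Rounding up, n = 205.

205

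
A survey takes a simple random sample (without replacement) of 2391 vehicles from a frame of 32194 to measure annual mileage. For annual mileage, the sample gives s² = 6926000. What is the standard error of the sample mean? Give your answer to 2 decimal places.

51.78

Under SRS without replacement, Var(ȳ) = (1 − f)·s²/n with f = n/N = 2391/32194 = 0.07426850.
Var(ȳ) = (1 − 0.07426850)·6926000/2391 = 0.92573150·2896.6959 = 2681.5627.
SE(ȳ) = √(2681.5627) = 51.78.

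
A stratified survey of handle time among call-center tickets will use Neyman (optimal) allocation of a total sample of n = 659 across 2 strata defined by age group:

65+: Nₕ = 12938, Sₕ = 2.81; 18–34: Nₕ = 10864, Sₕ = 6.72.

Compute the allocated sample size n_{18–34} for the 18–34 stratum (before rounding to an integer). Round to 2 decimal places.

439.92

Neyman allocation: nₕ = n·NₕSₕ / Σⱼ NⱼSⱼ.
Σ NⱼSⱼ = 12938·2.81 + 10864·6.72 = 109361.86.
n_{18–34} = 659·10864·6.72 / 109361.86 = 439.92.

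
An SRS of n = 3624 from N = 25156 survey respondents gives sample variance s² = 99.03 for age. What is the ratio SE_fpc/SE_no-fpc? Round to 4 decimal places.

0.9252

f = n/N = 3624/25156 = 0.14406106.
SE_no-fpc = √(s²/n) = 0.16530626; SE_fpc = √((1−f)s²/n) = 0.15293634.
Ratio = √(1−f) = 0.92516968.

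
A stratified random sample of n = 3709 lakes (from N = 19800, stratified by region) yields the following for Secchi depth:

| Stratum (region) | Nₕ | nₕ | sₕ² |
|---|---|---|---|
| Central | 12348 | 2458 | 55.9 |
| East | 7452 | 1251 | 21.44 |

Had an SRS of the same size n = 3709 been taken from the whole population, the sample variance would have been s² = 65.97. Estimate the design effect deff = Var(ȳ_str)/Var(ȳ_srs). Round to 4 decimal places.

0.6299

Var(ȳ_str) = Σ Wₕ²(1−fₕ)sₕ²/nₕ with Wₕ = Nₕ/19800:
  Central: (12348/19800)²·(1−2458/12348)·55.9/2458 = 0.0070842269
  East: (7452/19800)²·(1−1251/7452)·21.44/1251 = 0.0020200944
  → Var(ȳ_str) = 0.0091043213.
Var(ȳ_srs) = (1 − 3709/19800)·65.97/3709 = 0.014454647.
deff = 0.0091043213 / 0.014454647 = 0.6299.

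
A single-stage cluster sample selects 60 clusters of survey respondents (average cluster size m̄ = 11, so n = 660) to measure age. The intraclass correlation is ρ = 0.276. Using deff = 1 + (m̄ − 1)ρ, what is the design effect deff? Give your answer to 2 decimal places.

3.76

deff = 1 + (11 − 1)·0.276 = 1 + 2.76 = 3.76.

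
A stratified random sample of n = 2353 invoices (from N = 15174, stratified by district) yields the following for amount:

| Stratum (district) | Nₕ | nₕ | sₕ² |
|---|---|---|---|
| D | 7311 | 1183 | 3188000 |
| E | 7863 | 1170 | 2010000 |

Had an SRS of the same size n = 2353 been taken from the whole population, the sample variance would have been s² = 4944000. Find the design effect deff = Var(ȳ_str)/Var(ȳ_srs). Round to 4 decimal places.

Var(ȳ_str) = Σ Wₕ²(1−fₕ)sₕ²/nₕ with Wₕ = Nₕ/15174:
  D: (7311/15174)²·(1−1183/7311)·3188000/1183 = 524.35927
  E: (7863/15174)²·(1−1170/7863)·2010000/1170 = 392.66224
  → Var(ȳ_str) = 917.02151.
Var(ȳ_srs) = (1 − 2353/15174)·4944000/2353 = 1775.327.
deff = 917.02151 / 1775.327 = 0.5165.

0.5165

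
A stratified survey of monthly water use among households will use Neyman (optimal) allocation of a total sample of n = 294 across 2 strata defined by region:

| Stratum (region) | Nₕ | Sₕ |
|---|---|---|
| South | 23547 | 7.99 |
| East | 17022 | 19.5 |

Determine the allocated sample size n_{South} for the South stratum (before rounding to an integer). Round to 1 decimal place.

106.4

Neyman allocation: nₕ = n·NₕSₕ / Σⱼ NⱼSⱼ.
Σ NⱼSⱼ = 23547·7.99 + 17022·19.5 = 520069.53.
n_{South} = 294·23547·7.99 / 520069.53 = 106.4.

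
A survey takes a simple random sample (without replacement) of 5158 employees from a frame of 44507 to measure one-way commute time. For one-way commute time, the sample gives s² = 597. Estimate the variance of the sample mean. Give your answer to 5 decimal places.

0.10233

Under SRS without replacement, Var(ȳ) = (1 − f)·s²/n with f = n/N = 5158/44507 = 0.11589188.
Var(ȳ) = (1 − 0.11589188)·597/5158 = 0.88410812·0.11574254 = 0.10232892.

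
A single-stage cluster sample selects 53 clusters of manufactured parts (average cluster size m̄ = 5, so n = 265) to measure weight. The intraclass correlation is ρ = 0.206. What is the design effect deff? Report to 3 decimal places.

1.824

deff = 1 + (5 − 1)·0.206 = 1 + 0.824 = 1.824.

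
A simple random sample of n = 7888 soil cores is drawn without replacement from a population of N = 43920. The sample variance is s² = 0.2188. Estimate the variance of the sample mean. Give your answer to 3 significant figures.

Under SRS without replacement, Var(ȳ) = (1 − f)·s²/n with f = n/N = 7888/43920 = 0.17959927.
Var(ȳ) = (1 − 0.17959927)·0.2188/7888 = 0.82040073·2.7738337 × 10^-5 = 2.2756552 × 10^-5.

2.28 × 10^-5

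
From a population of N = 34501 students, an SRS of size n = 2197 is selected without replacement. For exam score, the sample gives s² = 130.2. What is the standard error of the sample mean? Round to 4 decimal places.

0.2356

Under SRS without replacement, Var(ȳ) = (1 − f)·s²/n with f = n/N = 2197/34501 = 0.06367931.
Var(ȳ) = (1 − 0.06367931)·130.2/2197 = 0.93632069·0.059262631 = 0.055488827.
SE(ȳ) = √(0.055488827) = 0.2356.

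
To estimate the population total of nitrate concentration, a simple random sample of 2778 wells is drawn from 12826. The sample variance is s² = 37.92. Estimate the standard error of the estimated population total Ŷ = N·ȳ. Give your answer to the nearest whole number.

1326

Var(Ŷ) = N²·Var(ȳ) = N²·(1 − n/N)·s²/n.
f = 2778/12826 = 0.21659130; Var(ȳ) = 0.78340870·37.92/2778 = 0.010693613.
Var(Ŷ) = 12826² · 0.010693613 = 1.7591665 × 10^6.
SE(Ŷ) = √(1.7591665 × 10^6) = 1326.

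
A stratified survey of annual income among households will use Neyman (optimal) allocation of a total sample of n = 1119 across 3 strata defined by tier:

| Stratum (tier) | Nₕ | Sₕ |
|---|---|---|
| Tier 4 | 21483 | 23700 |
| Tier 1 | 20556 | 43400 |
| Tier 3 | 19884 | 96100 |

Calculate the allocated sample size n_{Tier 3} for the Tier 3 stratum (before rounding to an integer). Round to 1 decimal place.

645.6

Neyman allocation: nₕ = n·NₕSₕ / Σⱼ NⱼSⱼ.
Σ NⱼSⱼ = 21483·23700 + 20556·43400 + 19884·96100 = 3.3121299 × 10^9.
n_{Tier 3} = 1119·19884·96100 / (3.3121299 × 10^9) = 645.6.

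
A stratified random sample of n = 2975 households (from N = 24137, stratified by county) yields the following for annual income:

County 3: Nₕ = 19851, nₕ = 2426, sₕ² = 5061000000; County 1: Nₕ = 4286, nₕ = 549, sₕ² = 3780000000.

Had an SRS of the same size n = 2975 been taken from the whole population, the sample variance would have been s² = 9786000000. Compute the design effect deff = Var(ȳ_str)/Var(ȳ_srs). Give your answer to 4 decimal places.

Var(ȳ_str) = Σ Wₕ²(1−fₕ)sₕ²/nₕ with Wₕ = Nₕ/24137:
  County 3: (19851/24137)²·(1−2426/19851)·5061000000/2426 = 1.2386087 × 10^6
  County 1: (4286/24137)²·(1−549/4286)·3780000000/549 = 189290.2
  → Var(ȳ_str) = 1.4278989 × 10^6.
Var(ȳ_srs) = (1 − 2975/24137)·9786000000/2975 = 2.8839761 × 10^6.
deff = (1.4278989 × 10^6) / (2.8839761 × 10^6) = 0.4951.

0.4951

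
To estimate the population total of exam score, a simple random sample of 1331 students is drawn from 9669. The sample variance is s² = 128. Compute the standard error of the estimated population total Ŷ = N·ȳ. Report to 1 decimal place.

Var(Ŷ) = N²·Var(ȳ) = N²·(1 − n/N)·s²/n.
f = 1331/9669 = 0.13765643; Var(ȳ) = 0.86234357·128/1331 = 0.082930111.
Var(Ŷ) = 9669² · 0.082930111 = 7.7530997 × 10^6.
SE(Ŷ) = √(7.7530997 × 10^6) = 2784.4.

2784.4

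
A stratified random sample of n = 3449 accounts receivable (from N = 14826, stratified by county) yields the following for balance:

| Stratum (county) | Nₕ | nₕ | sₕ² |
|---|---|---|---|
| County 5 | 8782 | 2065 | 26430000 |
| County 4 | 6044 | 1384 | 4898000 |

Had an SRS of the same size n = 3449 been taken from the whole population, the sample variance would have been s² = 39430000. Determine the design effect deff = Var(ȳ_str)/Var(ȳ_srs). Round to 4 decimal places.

Var(ȳ_str) = Σ Wₕ²(1−fₕ)sₕ²/nₕ with Wₕ = Nₕ/14826:
  County 5: (8782/14826)²·(1−2065/8782)·26430000/2065 = 3434.7719
  County 4: (6044/14826)²·(1−1384/6044)·4898000/1384 = 453.46636
  → Var(ȳ_str) = 3888.2383.
Var(ȳ_srs) = (1 − 3449/14826)·39430000/3449 = 8772.7822.
deff = 3888.2383 / 8772.7822 = 0.4432.

0.4432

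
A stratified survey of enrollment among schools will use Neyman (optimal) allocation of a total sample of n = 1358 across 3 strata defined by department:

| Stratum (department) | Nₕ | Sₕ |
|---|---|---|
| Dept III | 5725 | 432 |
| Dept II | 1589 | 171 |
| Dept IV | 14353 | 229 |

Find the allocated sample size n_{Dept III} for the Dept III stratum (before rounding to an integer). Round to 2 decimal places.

556.82

Neyman allocation: nₕ = n·NₕSₕ / Σⱼ NⱼSⱼ.
Σ NⱼSⱼ = 5725·432 + 1589·171 + 14353·229 = 6.031756 × 10^6.
n_{Dept III} = 1358·5725·432 / (6.031756 × 10^6) = 556.82.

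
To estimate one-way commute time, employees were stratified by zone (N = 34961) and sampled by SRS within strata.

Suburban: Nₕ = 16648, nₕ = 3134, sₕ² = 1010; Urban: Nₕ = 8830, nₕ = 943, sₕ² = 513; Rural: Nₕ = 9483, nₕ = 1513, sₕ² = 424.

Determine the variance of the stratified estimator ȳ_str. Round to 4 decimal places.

0.1076

Var(ȳ_str) = Σₕ Wₕ²(1 − fₕ)sₕ²/nₕ with Wₕ = Nₕ/N, N = 34961.
Suburban: Wₕ = 0.47618775; term = 0.47618775²·(1 − 0.18825084)·1010/3134 = 0.059319936.
Urban: Wₕ = 0.25256715; term = 0.25256715²·(1 − 0.10679502)·513/943 = 0.030996348.
Rural: Wₕ = 0.27124510; term = 0.27124510²·(1 − 0.15954867)·424/1513 = 0.017328593.
Sum = 0.10764488.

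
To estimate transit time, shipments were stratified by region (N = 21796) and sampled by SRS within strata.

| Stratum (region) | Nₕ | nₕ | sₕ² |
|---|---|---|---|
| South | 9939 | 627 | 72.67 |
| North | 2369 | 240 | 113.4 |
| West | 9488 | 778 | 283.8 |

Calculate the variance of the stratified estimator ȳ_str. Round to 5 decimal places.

Var(ȳ_str) = Σₕ Wₕ²(1 − fₕ)sₕ²/nₕ with Wₕ = Nₕ/N, N = 21796.
South: Wₕ = 0.45600110; term = 0.45600110²·(1 − 0.06308482)·72.67/627 = 0.022579779.
North: Wₕ = 0.10868967; term = 0.10868967²·(1 − 0.10130857)·113.4/240 = 0.0050163628.
West: Wₕ = 0.43530923; term = 0.43530923²·(1 − 0.08199831)·283.8/778 = 0.063455903.
Sum = 0.091052045.

0.09105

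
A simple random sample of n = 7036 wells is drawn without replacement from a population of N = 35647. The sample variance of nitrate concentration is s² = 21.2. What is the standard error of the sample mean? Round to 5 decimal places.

0.04918

Under SRS without replacement, Var(ȳ) = (1 − f)·s²/n with f = n/N = 7036/35647 = 0.19737986.
Var(ȳ) = (1 − 0.19737986)·21.2/7036 = 0.80262014·0.0030130756 = 0.0024183552.
SE(ȳ) = √(0.0024183552) = 0.04918.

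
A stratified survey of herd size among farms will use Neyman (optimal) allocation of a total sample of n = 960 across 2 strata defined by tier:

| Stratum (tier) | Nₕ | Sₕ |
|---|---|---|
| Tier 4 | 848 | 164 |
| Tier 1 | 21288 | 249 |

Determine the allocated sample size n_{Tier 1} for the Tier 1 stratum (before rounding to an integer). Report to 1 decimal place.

Neyman allocation: nₕ = n·NₕSₕ / Σⱼ NⱼSⱼ.
Σ NⱼSⱼ = 848·164 + 21288·249 = 5.439784 × 10^6.
n_{Tier 1} = 960·21288·249 / (5.439784 × 10^6) = 935.5.

935.5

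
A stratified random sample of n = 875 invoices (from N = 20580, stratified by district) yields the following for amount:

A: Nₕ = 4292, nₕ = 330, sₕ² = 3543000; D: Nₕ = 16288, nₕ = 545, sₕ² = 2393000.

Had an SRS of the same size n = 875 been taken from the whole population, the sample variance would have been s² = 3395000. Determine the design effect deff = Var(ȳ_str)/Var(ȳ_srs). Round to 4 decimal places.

0.8316

Var(ȳ_str) = Σ Wₕ²(1−fₕ)sₕ²/nₕ with Wₕ = Nₕ/20580:
  A: (4292/20580)²·(1−330/4292)·3543000/330 = 431.06291
  D: (16288/20580)²·(1−545/16288)·2393000/545 = 2658.3411
  → Var(ȳ_str) = 3089.404.
Var(ȳ_srs) = (1 − 875/20580)·3395000/875 = 3715.034.
deff = 3089.404 / 3715.034 = 0.8316.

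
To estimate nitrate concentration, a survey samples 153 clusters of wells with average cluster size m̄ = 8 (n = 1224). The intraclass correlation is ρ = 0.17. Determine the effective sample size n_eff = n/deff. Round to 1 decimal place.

558.9

deff = 1 + (8 − 1)·0.17 = 1 + 1.19 = 2.19.
n_eff = 1224 / 2.19 = 558.9.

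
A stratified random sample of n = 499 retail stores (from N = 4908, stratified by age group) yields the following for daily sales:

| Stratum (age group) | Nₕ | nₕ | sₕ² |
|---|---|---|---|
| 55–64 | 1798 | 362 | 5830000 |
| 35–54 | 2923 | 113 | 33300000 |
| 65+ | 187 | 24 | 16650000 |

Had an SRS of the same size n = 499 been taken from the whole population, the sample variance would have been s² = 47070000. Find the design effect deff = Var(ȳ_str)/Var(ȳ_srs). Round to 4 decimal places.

Var(ȳ_str) = Σ Wₕ²(1−fₕ)sₕ²/nₕ with Wₕ = Nₕ/4908:
  55–64: (1798/4908)²·(1−362/1798)·5830000/362 = 1726.2155
  35–54: (2923/4908)²·(1−113/2923)·33300000/113 = 100482.82
  65+: (187/4908)²·(1−24/187)·16650000/24 = 877.85563
  → Var(ȳ_str) = 103086.89.
Var(ȳ_srs) = (1 − 499/4908)·47070000/499 = 84738.193.
deff = 103086.89 / 84738.193 = 1.2165.

1.2165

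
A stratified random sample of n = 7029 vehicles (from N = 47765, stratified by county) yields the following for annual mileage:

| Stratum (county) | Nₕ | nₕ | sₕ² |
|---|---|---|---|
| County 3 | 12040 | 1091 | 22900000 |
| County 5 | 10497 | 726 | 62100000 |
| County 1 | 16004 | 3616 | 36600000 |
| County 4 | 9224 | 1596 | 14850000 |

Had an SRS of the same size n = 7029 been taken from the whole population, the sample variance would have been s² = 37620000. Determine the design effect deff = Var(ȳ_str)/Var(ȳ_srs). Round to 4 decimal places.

1.3637

Var(ȳ_str) = Σ Wₕ²(1−fₕ)sₕ²/nₕ with Wₕ = Nₕ/47765:
  County 3: (12040/47765)²·(1−1091/12040)·22900000/1091 = 1212.8082
  County 5: (10497/47765)²·(1−726/10497)·62100000/726 = 3845.3832
  County 1: (16004/47765)²·(1−3616/16004)·36600000/3616 = 879.55467
  County 4: (9224/47765)²·(1−1596/9224)·14850000/1596 = 286.94851
  → Var(ȳ_str) = 6224.6946.
Var(ȳ_srs) = (1 − 7029/47765)·37620000/7029 = 4564.5067.
deff = 6224.6946 / 4564.5067 = 1.3637.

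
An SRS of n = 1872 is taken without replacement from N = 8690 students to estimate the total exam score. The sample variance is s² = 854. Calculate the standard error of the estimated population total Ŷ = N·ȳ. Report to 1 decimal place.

Var(Ŷ) = N²·Var(ȳ) = N²·(1 − n/N)·s²/n.
f = 1872/8690 = 0.21542002; Var(ȳ) = 0.78457998·854/1872 = 0.3579227.
Var(Ŷ) = 8690² · 0.3579227 = 2.7028926 × 10^7.
SE(Ŷ) = √(2.7028926 × 10^7) = 5198.9.

5198.9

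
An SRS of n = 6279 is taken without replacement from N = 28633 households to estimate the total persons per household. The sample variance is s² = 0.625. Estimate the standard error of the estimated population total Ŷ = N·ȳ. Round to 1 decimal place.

252.4

Var(Ŷ) = N²·Var(ȳ) = N²·(1 − n/N)·s²/n.
f = 6279/28633 = 0.21929242; Var(ȳ) = 0.78070758·0.625/6279 = 7.7710182 × 10^-5.
Var(Ŷ) = 28633² · (7.7710182 × 10^-5) = 63710.591.
SE(Ŷ) = √(63710.591) = 252.4.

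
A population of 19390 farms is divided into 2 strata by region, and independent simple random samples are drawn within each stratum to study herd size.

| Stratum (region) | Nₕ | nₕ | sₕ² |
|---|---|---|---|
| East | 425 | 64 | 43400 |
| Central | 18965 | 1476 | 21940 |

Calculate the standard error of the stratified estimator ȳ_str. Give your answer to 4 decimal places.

Var(ȳ_str) = Σₕ Wₕ²(1 − fₕ)sₕ²/nₕ with Wₕ = Nₕ/N, N = 19390.
East: Wₕ = 0.02191851; term = 0.02191851²·(1 − 0.15058824)·43400/64 = 0.27672619.
Central: Wₕ = 0.97808149; term = 0.97808149²·(1 − 0.07782758)·21940/1476 = 13.113314.
Sum = 13.39004.
SE = √(13.39004) = 3.6592.

3.6592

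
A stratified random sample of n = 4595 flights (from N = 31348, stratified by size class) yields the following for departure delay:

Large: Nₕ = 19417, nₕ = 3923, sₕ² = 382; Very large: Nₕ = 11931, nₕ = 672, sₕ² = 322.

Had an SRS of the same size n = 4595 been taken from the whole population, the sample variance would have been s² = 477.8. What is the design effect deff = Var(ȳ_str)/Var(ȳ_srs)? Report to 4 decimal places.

Var(ȳ_str) = Σ Wₕ²(1−fₕ)sₕ²/nₕ with Wₕ = Nₕ/31348:
  Large: (19417/31348)²·(1−3923/19417)·382/3923 = 0.029810624
  Very large: (11931/31348)²·(1−672/11931)·322/672 = 0.065500345
  → Var(ȳ_str) = 0.095310969.
Var(ȳ_srs) = (1 − 4595/31348)·477.8/4595 = 0.088740788.
deff = 0.095310969 / 0.088740788 = 1.0740.

1.0740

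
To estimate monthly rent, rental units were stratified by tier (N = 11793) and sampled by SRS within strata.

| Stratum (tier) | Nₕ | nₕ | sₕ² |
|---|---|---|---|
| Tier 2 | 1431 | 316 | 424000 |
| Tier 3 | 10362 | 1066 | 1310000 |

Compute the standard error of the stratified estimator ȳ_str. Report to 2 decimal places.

Var(ȳ_str) = Σₕ Wₕ²(1 − fₕ)sₕ²/nₕ with Wₕ = Nₕ/N, N = 11793.
Tier 2: Wₕ = 0.12134317; term = 0.12134317²·(1 − 0.22082460)·424000/316 = 15.393759.
Tier 3: Wₕ = 0.87865683; term = 0.87865683²·(1 − 0.10287589)·1310000/1066 = 851.14822.
Sum = 866.54198.
SE = √(866.54198) = 29.44.

29.44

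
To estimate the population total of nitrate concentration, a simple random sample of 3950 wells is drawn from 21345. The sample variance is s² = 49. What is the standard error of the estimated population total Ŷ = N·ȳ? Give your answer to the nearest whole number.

2146

Var(Ŷ) = N²·Var(ȳ) = N²·(1 − n/N)·s²/n.
f = 3950/21345 = 0.18505505; Var(ȳ) = 0.81494495·49/3950 = 0.010109444.
Var(Ŷ) = 21345² · 0.010109444 = 4.6059539 × 10^6.
SE(Ŷ) = √(4.6059539 × 10^6) = 2146.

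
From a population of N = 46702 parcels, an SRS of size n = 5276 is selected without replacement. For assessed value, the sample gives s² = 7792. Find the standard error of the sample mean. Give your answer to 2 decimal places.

1.14

Under SRS without replacement, Var(ȳ) = (1 − f)·s²/n with f = n/N = 5276/46702 = 0.11297161.
Var(ȳ) = (1 − 0.11297161)·7792/5276 = 0.88702839·1.4768764 = 1.3100313.
SE(ȳ) = √(1.3100313) = 1.14.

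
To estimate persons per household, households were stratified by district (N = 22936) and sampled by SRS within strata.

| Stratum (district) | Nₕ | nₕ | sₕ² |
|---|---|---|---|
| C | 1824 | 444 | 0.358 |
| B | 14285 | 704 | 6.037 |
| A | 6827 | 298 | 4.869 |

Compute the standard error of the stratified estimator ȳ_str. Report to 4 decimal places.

Var(ȳ_str) = Σₕ Wₕ²(1 − fₕ)sₕ²/nₕ with Wₕ = Nₕ/N, N = 22936.
C: Wₕ = 0.07952564; term = 0.07952564²·(1 − 0.24342105)·0.358/444 = 3.8580568 × 10^-6.
B: Wₕ = 0.62282002; term = 0.62282002²·(1 − 0.04928246)·6.037/704 = 0.0031624608.
A: Wₕ = 0.29765434; term = 0.29765434²·(1 − 0.04365021)·4.869/298 = 0.00138441.
Sum = 0.0045507289.
SE = √(0.0045507289) = 0.0675.

0.0675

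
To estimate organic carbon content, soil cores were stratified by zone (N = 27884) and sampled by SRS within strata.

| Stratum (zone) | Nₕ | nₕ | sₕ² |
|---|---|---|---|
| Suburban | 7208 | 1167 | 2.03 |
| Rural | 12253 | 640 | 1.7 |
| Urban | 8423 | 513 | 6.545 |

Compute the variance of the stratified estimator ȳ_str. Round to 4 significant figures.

Var(ȳ_str) = Σₕ Wₕ²(1 − fₕ)sₕ²/nₕ with Wₕ = Nₕ/N, N = 27884.
Suburban: Wₕ = 0.25849950; term = 0.25849950²·(1 − 0.16190344)·2.03/1167 = 9.7417874 × 10^-5.
Rural: Wₕ = 0.43942763; term = 0.43942763²·(1 − 0.05223211)·1.7/640 = 4.8612243 × 10^-4.
Urban: Wₕ = 0.30207287; term = 0.30207287²·(1 − 0.06090467)·6.545/513 = 0.0010932649.
Sum = 0.0016768052.

0.001677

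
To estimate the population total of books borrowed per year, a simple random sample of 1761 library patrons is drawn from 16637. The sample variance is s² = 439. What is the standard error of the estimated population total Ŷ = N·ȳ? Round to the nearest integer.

7855

Var(Ŷ) = N²·Var(ȳ) = N²·(1 − n/N)·s²/n.
f = 1761/16637 = 0.10584841; Var(ȳ) = 0.89415159·439/1761 = 0.22290321.
Var(Ŷ) = 16637² · 0.22290321 = 6.1697328 × 10^7.
SE(Ŷ) = √(6.1697328 × 10^7) = 7855.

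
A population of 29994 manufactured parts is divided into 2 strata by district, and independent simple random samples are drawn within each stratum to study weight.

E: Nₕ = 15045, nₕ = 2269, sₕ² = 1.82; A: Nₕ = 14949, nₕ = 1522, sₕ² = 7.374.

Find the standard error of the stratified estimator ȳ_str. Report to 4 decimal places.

0.0354

Var(ȳ_str) = Σₕ Wₕ²(1 − fₕ)sₕ²/nₕ with Wₕ = Nₕ/N, N = 29994.
E: Wₕ = 0.50160032; term = 0.50160032²·(1 − 0.15081422)·1.82/2269 = 1.7137806 × 10^-4.
A: Wₕ = 0.49839968; term = 0.49839968²·(1 − 0.10181283)·7.374/1522 = 0.001080963.
Sum = 0.0012523411.
SE = √(0.0012523411) = 0.0354.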